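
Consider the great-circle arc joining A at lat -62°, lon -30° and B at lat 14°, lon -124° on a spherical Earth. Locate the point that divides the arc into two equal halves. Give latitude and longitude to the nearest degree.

From cos δ = sin φ₁ sin φ₂ + cos φ₁ cos φ₂ cos Δλ, the central angle is δ ≈ 1.819 rad (104.2°).
Interpolate at f = 1/2 with slerp weights a = sin((1−f)δ)/sin δ ≈ 0.814, b = sin(fδ)/sin δ ≈ 0.814.
p = a·p₁ + b·p₂ ≈ (-0.111, -0.846, -0.522); φ = arcsin(p_z) ≈ -31.45°, λ = atan2(p_y, p_x) ≈ -97.46°.

≈ lat -31°, lon -97°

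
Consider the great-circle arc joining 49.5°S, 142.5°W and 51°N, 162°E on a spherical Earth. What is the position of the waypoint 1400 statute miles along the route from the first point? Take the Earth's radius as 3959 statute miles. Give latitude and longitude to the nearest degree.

Convert each endpoint to a unit vector on the sphere (x = cos φ cos λ, y = cos φ sin λ, z = sin φ).
The central angle between the endpoints is δ = arccos(p₁·p₂) ≈ 1.938 rad (111.1°). The total great-circle distance is δ·R ≈ 1.938 × 3959 ≈ 7674 mi, so the target fraction is f = 1400/7674 ≈ 0.182.
Interpolate at f ≈ 0.182 with slerp weights a = sin((1−f)δ)/sin δ ≈ 1.072, b = sin(fδ)/sin δ ≈ 0.371.
p = a·p₁ + b·p₂ ≈ (-0.774, -0.351, -0.526); φ = arcsin(p_z) ≈ -31.76°, λ = atan2(p_y, p_x) ≈ -155.58°.

≈ 32°S, 156°W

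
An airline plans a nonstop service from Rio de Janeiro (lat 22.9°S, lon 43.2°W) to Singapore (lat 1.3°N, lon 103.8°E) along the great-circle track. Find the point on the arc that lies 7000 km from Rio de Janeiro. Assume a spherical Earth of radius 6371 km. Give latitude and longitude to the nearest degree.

≈ lat 35°S, lon 29°E

Write both endpoints as unit vectors p₁, p₂ with components (cos φ cos λ, cos φ sin λ, sin φ).
The central angle between the endpoints is δ = arccos(p₁·p₂) ≈ 2.467 rad (141.4°). The total great-circle distance is δ·R ≈ 2.467 × 6371 ≈ 15720 km, so the target fraction is f = 7000/15720 ≈ 0.445.
Interpolate at f ≈ 0.445 with slerp weights a = sin((1−f)δ)/sin δ ≈ 1.569, b = sin(fδ)/sin δ ≈ 1.427.
p = a·p₁ + b·p₂ ≈ (0.714, 0.396, -0.578); φ = arcsin(p_z) ≈ -35.33°, λ = atan2(p_y, p_x) ≈ 29.00°.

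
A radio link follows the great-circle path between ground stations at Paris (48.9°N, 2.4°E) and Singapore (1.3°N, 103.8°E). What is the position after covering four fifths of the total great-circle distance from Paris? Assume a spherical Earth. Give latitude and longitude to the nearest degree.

≈ (16°N, 91°E)

Convert each endpoint to a unit vector on the sphere (x = cos φ cos λ, y = cos φ sin λ, z = sin φ).
The central angle between the endpoints is δ = arccos(p₁·p₂) ≈ 1.684 rad (96.5°).
Interpolate at f = 4/5 with slerp weights a = sin((1−f)δ)/sin δ ≈ 0.333, b = sin(fδ)/sin δ ≈ 0.981.
p = a·p₁ + b·p₂ ≈ (-0.016, 0.962, 0.273); φ = arcsin(p_z) ≈ 15.84°, λ = atan2(p_y, p_x) ≈ 90.93°.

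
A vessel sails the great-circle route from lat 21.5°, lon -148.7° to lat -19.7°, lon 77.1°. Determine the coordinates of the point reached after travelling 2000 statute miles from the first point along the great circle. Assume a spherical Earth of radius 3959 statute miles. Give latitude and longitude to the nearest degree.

From cos δ = sin φ₁ sin φ₂ + cos φ₁ cos φ₂ cos Δλ, the central angle is δ ≈ 2.395 rad (137.2°). The total great-circle distance is δ·R ≈ 2.395 × 3959 ≈ 9483 mi, so the target fraction is f = 2000/9483 ≈ 0.211.
Interpolate at f ≈ 0.211 with slerp weights a = sin((1−f)δ)/sin δ ≈ 1.399, b = sin(fδ)/sin δ ≈ 0.713.
p = a·p₁ + b·p₂ ≈ (-0.962, -0.022, 0.272); φ = arcsin(p_z) ≈ 15.80°, λ = atan2(p_y, p_x) ≈ -178.70°.

≈ lat 16°, lon -179°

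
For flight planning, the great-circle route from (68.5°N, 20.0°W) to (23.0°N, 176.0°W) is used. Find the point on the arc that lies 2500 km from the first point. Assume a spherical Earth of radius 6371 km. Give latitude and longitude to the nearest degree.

From cos δ = sin φ₁ sin φ₂ + cos φ₁ cos φ₂ cos Δλ, the central angle is δ ≈ 1.515 rad (86.8°). The total great-circle distance is δ·R ≈ 1.515 × 6371 ≈ 9655 km, so the target fraction is f = 2500/9655 ≈ 0.259.
Interpolate at f ≈ 0.259 with slerp weights a = sin((1−f)δ)/sin δ ≈ 0.903, b = sin(fδ)/sin δ ≈ 0.383.
p = a·p₁ + b·p₂ ≈ (-0.041, -0.138, 0.990); φ = arcsin(p_z) ≈ 81.74°, λ = atan2(p_y, p_x) ≈ -106.49°.

≈ (82°N, 106°W)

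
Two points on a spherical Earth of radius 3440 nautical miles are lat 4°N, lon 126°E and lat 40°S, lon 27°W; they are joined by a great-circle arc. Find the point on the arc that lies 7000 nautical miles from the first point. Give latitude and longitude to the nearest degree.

≈ lat 53°S, lon 5°W

Convert each endpoint to a unit vector on the sphere (x = cos φ cos λ, y = cos φ sin λ, z = sin φ).
The central angle between the endpoints is δ = arccos(p₁·p₂) ≈ 2.383 rad (136.5°). The total great-circle distance is δ·R ≈ 2.383 × 3440 ≈ 8197 nmi, so the target fraction is f = 7000/8197 ≈ 0.854.
Interpolate at f ≈ 0.854 with slerp weights a = sin((1−f)δ)/sin δ ≈ 0.496, b = sin(fδ)/sin δ ≈ 1.300.
p = a·p₁ + b·p₂ ≈ (0.597, -0.052, -0.801); φ = arcsin(p_z) ≈ -53.22°, λ = atan2(p_y, p_x) ≈ -4.98°.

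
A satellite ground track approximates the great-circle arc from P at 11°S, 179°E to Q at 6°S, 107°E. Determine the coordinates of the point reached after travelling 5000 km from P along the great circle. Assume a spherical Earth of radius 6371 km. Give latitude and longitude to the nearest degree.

From cos δ = sin φ₁ sin φ₂ + cos φ₁ cos φ₂ cos Δλ, the central angle is δ ≈ 1.243 rad (71.2°). The total great-circle distance is δ·R ≈ 1.243 × 6371 ≈ 7921 km, so the target fraction is f = 5000/7921 ≈ 0.631.
Interpolate at f ≈ 0.631 with slerp weights a = sin((1−f)δ)/sin δ ≈ 0.467, b = sin(fδ)/sin δ ≈ 0.746.
p = a·p₁ + b·p₂ ≈ (-0.676, 0.718, -0.167); φ = arcsin(p_z) ≈ -9.63°, λ = atan2(p_y, p_x) ≈ 133.27°.

≈ 10°S, 133°E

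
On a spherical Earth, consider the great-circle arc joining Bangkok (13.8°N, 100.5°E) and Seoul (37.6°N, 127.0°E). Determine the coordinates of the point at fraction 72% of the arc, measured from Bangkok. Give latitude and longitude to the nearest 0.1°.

≈ 31.5°N, 118.4°E

Convert each endpoint to a unit vector on the sphere (x = cos φ cos λ, y = cos φ sin λ, z = sin φ).
The central angle between the endpoints is δ = arccos(p₁·p₂) ≈ 0.584 rad (33.5°).
Interpolate at f = 0.72 with slerp weights a = sin((1−f)δ)/sin δ ≈ 0.295, b = sin(fδ)/sin δ ≈ 0.740.
p = a·p₁ + b·p₂ ≈ (-0.405, 0.750, 0.522); φ = arcsin(p_z) ≈ 31.48°, λ = atan2(p_y, p_x) ≈ 118.37°.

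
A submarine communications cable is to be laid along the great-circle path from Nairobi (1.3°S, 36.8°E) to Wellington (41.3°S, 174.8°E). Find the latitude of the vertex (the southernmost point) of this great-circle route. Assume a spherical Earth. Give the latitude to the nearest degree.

≈ 53°S

The great circle lies in the plane with unit normal n̂ = (p₁ × p₂)/|p₁ × p₂|.
Here n̂_z ≈ +0.599; the vertex latitude is φ_max = arccos|n̂_z| ≈ 53.2°.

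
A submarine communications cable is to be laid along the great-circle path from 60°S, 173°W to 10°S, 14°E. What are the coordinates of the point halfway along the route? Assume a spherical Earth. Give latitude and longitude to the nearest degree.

≈ 65°S, 21°E

Write both endpoints as unit vectors p₁, p₂ with components (cos φ cos λ, cos φ sin λ, sin φ).
The central angle between the endpoints is δ = arccos(p₁·p₂) ≈ 1.916 rad (109.8°).
Interpolate at f = 1/2 with slerp weights a = sin((1−f)δ)/sin δ ≈ 0.869, b = sin(fδ)/sin δ ≈ 0.869.
p = a·p₁ + b·p₂ ≈ (0.399, 0.154, -0.904); φ = arcsin(p_z) ≈ -64.66°, λ = atan2(p_y, p_x) ≈ 21.11°.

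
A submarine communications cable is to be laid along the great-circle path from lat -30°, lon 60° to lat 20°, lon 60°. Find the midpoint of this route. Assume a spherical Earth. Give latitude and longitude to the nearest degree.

Write both endpoints as unit vectors p₁, p₂ with components (cos φ cos λ, cos φ sin λ, sin φ).
The central angle between the endpoints is δ = arccos(p₁·p₂) ≈ 0.873 rad (50.0°).
Interpolate at f = 1/2 with slerp weights a = sin((1−f)δ)/sin δ ≈ 0.552, b = sin(fδ)/sin δ ≈ 0.552.
p = a·p₁ + b·p₂ ≈ (0.498, 0.863, -0.087); φ = arcsin(p_z) ≈ -5.00°, λ = atan2(p_y, p_x) ≈ 60.00°.

≈ lat -5°, lon 60°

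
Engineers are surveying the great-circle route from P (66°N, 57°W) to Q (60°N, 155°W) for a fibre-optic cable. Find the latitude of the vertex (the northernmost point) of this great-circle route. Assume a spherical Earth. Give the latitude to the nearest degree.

The great circle lies in the plane with unit normal n̂ = (p₁ × p₂)/|p₁ × p₂|.
Here n̂_z ≈ -0.311; the vertex latitude is φ_max = arccos|n̂_z| ≈ 71.9°.

≈ 72°N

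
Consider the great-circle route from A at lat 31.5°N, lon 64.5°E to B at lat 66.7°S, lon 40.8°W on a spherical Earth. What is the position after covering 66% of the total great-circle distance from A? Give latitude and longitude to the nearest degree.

Convert each endpoint to a unit vector on the sphere (x = cos φ cos λ, y = cos φ sin λ, z = sin φ).
The central angle between the endpoints is δ = arccos(p₁·p₂) ≈ 2.176 rad (124.7°).
Interpolate at f = 0.66 with slerp weights a = sin((1−f)δ)/sin δ ≈ 0.820, b = sin(fδ)/sin δ ≈ 1.205.
p = a·p₁ + b·p₂ ≈ (0.662, 0.319, -0.678); φ = arcsin(p_z) ≈ -42.71°, λ = atan2(p_y, p_x) ≈ 25.77°.

≈ lat 43°S, lon 26°E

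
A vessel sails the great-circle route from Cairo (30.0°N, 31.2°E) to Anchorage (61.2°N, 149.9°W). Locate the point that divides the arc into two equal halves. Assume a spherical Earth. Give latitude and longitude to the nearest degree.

≈ (74°N, 33°E)

From cos δ = sin φ₁ sin φ₂ + cos φ₁ cos φ₂ cos Δλ, the central angle is δ ≈ 1.550 rad (88.8°).
Interpolate at f = 1/2 with slerp weights a = sin((1−f)δ)/sin δ ≈ 0.700, b = sin(fδ)/sin δ ≈ 0.700.
p = a·p₁ + b·p₂ ≈ (0.227, 0.145, 0.963); φ = arcsin(p_z) ≈ 74.39°, λ = atan2(p_y, p_x) ≈ 32.58°.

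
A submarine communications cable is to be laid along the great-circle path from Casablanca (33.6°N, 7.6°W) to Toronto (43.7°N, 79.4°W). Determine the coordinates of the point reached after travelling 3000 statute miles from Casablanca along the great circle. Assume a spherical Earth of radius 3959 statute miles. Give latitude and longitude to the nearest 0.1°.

Convert each endpoint to a unit vector on the sphere (x = cos φ cos λ, y = cos φ sin λ, z = sin φ).
The central angle between the endpoints is δ = arccos(p₁·p₂) ≈ 0.964 rad (55.2°). The total great-circle distance is δ·R ≈ 0.964 × 3959 ≈ 3816 mi, so the target fraction is f = 3000/3816 ≈ 0.786.
Interpolate at f ≈ 0.786 with slerp weights a = sin((1−f)δ)/sin δ ≈ 0.249, b = sin(fδ)/sin δ ≈ 0.837.
p = a·p₁ + b·p₂ ≈ (0.317, -0.622, 0.716); φ = arcsin(p_z) ≈ 45.72°, λ = atan2(p_y, p_x) ≈ -63.00°.

≈ 45.7°N, 63.0°W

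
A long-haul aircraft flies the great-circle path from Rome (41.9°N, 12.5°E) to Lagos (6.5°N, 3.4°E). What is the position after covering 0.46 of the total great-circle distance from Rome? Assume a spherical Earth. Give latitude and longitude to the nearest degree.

Write both endpoints as unit vectors p₁, p₂ with components (cos φ cos λ, cos φ sin λ, sin φ).
The central angle between the endpoints is δ = arccos(p₁·p₂) ≈ 0.634 rad (36.3°).
Interpolate at f = 0.46 with slerp weights a = sin((1−f)δ)/sin δ ≈ 0.567, b = sin(fδ)/sin δ ≈ 0.485.
p = a·p₁ + b·p₂ ≈ (0.893, 0.120, 0.433); φ = arcsin(p_z) ≈ 25.68°, λ = atan2(p_y, p_x) ≈ 7.65°.

≈ 26°N, 8°E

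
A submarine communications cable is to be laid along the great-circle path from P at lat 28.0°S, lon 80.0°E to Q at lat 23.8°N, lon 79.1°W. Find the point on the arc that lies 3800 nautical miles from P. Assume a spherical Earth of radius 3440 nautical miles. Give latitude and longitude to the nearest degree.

From cos δ = sin φ₁ sin φ₂ + cos φ₁ cos φ₂ cos Δλ, the central angle is δ ≈ 2.806 rad (160.8°). The total great-circle distance is δ·R ≈ 2.806 × 3440 ≈ 9652 nmi, so the target fraction is f = 3800/9652 ≈ 0.394.
Interpolate at f ≈ 0.394 with slerp weights a = sin((1−f)δ)/sin δ ≈ 3.009, b = sin(fδ)/sin δ ≈ 2.711.
p = a·p₁ + b·p₂ ≈ (0.930, 0.181, -0.319); φ = arcsin(p_z) ≈ -18.58°, λ = atan2(p_y, p_x) ≈ 10.99°.

≈ lat 19°S, lon 11°E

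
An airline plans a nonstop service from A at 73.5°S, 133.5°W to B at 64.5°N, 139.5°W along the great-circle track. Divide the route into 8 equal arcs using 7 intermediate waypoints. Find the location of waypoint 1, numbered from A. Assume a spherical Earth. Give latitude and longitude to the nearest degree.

≈ 56°S, 136°W

Write both endpoints as unit vectors p₁, p₂ with components (cos φ cos λ, cos φ sin λ, sin φ).
The central angle between the endpoints is δ = arccos(p₁·p₂) ≈ 2.410 rad (138.1°).
Interpolate at f = 1/8 with slerp weights a = sin((1−f)δ)/sin δ ≈ 1.285, b = sin(fδ)/sin δ ≈ 0.444.
p = a·p₁ + b·p₂ ≈ (-0.397, -0.389, -0.832); φ = arcsin(p_z) ≈ -56.26°, λ = atan2(p_y, p_x) ≈ -135.56°.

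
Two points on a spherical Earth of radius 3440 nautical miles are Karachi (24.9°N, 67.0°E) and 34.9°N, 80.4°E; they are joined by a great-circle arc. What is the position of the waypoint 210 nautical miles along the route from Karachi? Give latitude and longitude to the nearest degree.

The haversine formula gives a central angle δ ≈ 0.267 rad (15.3°) between the endpoints. The total great-circle distance is δ·R ≈ 0.267 × 3440 ≈ 919 nmi, so the target fraction is f = 210/919 ≈ 0.229.
Interpolate at f ≈ 0.229 with slerp weights a = sin((1−f)δ)/sin δ ≈ 0.775, b = sin(fδ)/sin δ ≈ 0.231.
p = a·p₁ + b·p₂ ≈ (0.306, 0.834, 0.459); φ = arcsin(p_z) ≈ 27.30°, λ = atan2(p_y, p_x) ≈ 69.83°.

≈ 27°N, 70°E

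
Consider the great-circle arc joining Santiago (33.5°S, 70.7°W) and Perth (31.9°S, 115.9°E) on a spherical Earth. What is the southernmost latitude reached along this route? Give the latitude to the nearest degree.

The great circle lies in the plane with unit normal n̂ = (p₁ × p₂)/|p₁ × p₂|.
Here n̂_z ≈ -0.089; the vertex latitude is φ_max = arccos|n̂_z| ≈ 84.9°.

≈ 85°S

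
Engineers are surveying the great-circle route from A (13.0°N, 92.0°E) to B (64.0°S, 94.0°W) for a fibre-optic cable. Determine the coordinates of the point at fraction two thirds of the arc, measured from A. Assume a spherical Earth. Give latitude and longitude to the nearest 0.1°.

≈ (72.6°S, 103.3°E)

Convert each endpoint to a unit vector on the sphere (x = cos φ cos λ, y = cos φ sin λ, z = sin φ).
The central angle between the endpoints is δ = arccos(p₁·p₂) ≈ 2.248 rad (128.8°).
Interpolate at f = 2/3 with slerp weights a = sin((1−f)δ)/sin δ ≈ 0.874, b = sin(fδ)/sin δ ≈ 1.280.
p = a·p₁ + b·p₂ ≈ (-0.069, 0.292, -0.954); φ = arcsin(p_z) ≈ -72.56°, λ = atan2(p_y, p_x) ≈ 103.29°.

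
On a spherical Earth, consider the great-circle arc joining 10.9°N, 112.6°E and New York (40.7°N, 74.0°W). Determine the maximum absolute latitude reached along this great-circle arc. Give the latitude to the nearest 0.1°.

≈ 83.8°N

The great circle lies in the plane with unit normal n̂ = (p₁ × p₂)/|p₁ × p₂|.
Here n̂_z ≈ +0.109; the vertex latitude is φ_max = arccos|n̂_z| ≈ 83.8°.
Check via Clairaut: cos φ_max = |cos φ₁| · sin C = cos(10.9°)·sin(6.4°) ≈ 0.109, again giving ≈ 83.8°.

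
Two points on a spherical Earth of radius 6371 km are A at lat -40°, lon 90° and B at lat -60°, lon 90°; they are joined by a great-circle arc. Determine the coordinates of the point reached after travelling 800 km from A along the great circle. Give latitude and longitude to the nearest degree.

≈ lat -47°, lon 90°

Convert each endpoint to a unit vector on the sphere (x = cos φ cos λ, y = cos φ sin λ, z = sin φ).
The central angle between the endpoints is δ = arccos(p₁·p₂) ≈ 0.349 rad (20.0°). The total great-circle distance is δ·R ≈ 0.349 × 6371 ≈ 2224 km, so the target fraction is f = 800/2224 ≈ 0.360.
Interpolate at f ≈ 0.360 with slerp weights a = sin((1−f)δ)/sin δ ≈ 0.648, b = sin(fδ)/sin δ ≈ 0.366.
p = a·p₁ + b·p₂ ≈ (0.000, 0.680, -0.734); φ = arcsin(p_z) ≈ -47.19°, λ = atan2(p_y, p_x) ≈ 90.00°.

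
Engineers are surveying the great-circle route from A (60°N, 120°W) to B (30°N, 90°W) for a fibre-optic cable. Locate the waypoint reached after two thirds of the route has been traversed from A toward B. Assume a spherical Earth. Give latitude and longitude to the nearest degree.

Write both endpoints as unit vectors p₁, p₂ with components (cos φ cos λ, cos φ sin λ, sin φ).
The central angle between the endpoints is δ = arccos(p₁·p₂) ≈ 0.630 rad (36.1°).
Interpolate at f = 2/3 with slerp weights a = sin((1−f)δ)/sin δ ≈ 0.354, b = sin(fδ)/sin δ ≈ 0.692.
p = a·p₁ + b·p₂ ≈ (-0.088, -0.753, 0.652); φ = arcsin(p_z) ≈ 40.73°, λ = atan2(p_y, p_x) ≈ -96.70°.

≈ (41°N, 97°W)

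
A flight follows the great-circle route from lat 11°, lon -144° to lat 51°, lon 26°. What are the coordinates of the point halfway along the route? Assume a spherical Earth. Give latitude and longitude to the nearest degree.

≈ lat 69°, lon -127°

Write both endpoints as unit vectors p₁, p₂ with components (cos φ cos λ, cos φ sin λ, sin φ).
The central angle between the endpoints is δ = arccos(p₁·p₂) ≈ 2.049 rad (117.4°).
Interpolate at f = 1/2 with slerp weights a = sin((1−f)δ)/sin δ ≈ 0.962, b = sin(fδ)/sin δ ≈ 0.962.
p = a·p₁ + b·p₂ ≈ (-0.220, -0.290, 0.931); φ = arcsin(p_z) ≈ 68.67°, λ = atan2(p_y, p_x) ≈ -127.20°.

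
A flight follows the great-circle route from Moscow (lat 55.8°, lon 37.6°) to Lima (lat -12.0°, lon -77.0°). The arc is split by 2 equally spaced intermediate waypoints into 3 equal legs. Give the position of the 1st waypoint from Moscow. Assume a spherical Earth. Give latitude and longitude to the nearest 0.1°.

≈ lat 47.4°, lon -24.0°

Convert each endpoint to a unit vector on the sphere (x = cos φ cos λ, y = cos φ sin λ, z = sin φ).
The central angle between the endpoints is δ = arccos(p₁·p₂) ≈ 1.983 rad (113.6°).
Interpolate at f = 1/3 with slerp weights a = sin((1−f)δ)/sin δ ≈ 1.058, b = sin(fδ)/sin δ ≈ 0.670.
p = a·p₁ + b·p₂ ≈ (0.619, -0.276, 0.736); φ = arcsin(p_z) ≈ 47.36°, λ = atan2(p_y, p_x) ≈ -24.04°.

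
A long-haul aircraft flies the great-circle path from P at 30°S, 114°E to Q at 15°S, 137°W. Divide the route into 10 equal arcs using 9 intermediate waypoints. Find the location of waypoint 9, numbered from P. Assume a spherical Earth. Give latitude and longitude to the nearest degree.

Write both endpoints as unit vectors p₁, p₂ with components (cos φ cos λ, cos φ sin λ, sin φ).
The central angle between the endpoints is δ = arccos(p₁·p₂) ≈ 1.714 rad (98.2°).
Interpolate at f = 9/10 with slerp weights a = sin((1−f)δ)/sin δ ≈ 0.172, b = sin(fδ)/sin δ ≈ 1.010.
p = a·p₁ + b·p₂ ≈ (-0.774, -0.529, -0.348); φ = arcsin(p_z) ≈ -20.34°, λ = atan2(p_y, p_x) ≈ -145.66°.

≈ 20°S, 146°W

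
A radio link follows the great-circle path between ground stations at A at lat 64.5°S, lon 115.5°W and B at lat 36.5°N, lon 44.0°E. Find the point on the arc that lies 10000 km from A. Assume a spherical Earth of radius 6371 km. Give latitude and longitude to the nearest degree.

From cos δ = sin φ₁ sin φ₂ + cos φ₁ cos φ₂ cos Δλ, the central angle is δ ≈ 2.608 rad (149.4°). The total great-circle distance is δ·R ≈ 2.608 × 6371 ≈ 16616 km, so the target fraction is f = 10000/16616 ≈ 0.602.
Interpolate at f ≈ 0.602 with slerp weights a = sin((1−f)δ)/sin δ ≈ 1.694, b = sin(fδ)/sin δ ≈ 1.966.
p = a·p₁ + b·p₂ ≈ (0.823, 0.440, -0.360); φ = arcsin(p_z) ≈ -21.08°, λ = atan2(p_y, p_x) ≈ 28.11°.

≈ lat 21°S, lon 28°E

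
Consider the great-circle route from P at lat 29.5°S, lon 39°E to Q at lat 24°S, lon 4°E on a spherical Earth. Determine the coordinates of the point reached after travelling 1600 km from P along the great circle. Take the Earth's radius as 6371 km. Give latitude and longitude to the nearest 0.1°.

Convert each endpoint to a unit vector on the sphere (x = cos φ cos λ, y = cos φ sin λ, z = sin φ).
The central angle between the endpoints is δ = arccos(p₁·p₂) ≈ 0.552 rad (31.6°). The total great-circle distance is δ·R ≈ 0.552 × 6371 ≈ 3515 km, so the target fraction is f = 1600/3515 ≈ 0.455.
Interpolate at f ≈ 0.455 with slerp weights a = sin((1−f)δ)/sin δ ≈ 0.565, b = sin(fδ)/sin δ ≈ 0.474.
p = a·p₁ + b·p₂ ≈ (0.814, 0.340, -0.471); φ = arcsin(p_z) ≈ -28.10°, λ = atan2(p_y, p_x) ≈ 22.64°.

≈ lat 28.1°S, lon 22.6°E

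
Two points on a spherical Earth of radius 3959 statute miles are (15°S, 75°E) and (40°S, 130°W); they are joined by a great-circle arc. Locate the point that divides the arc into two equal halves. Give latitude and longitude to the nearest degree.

≈ (65°S, 125°E)

Convert each endpoint to a unit vector on the sphere (x = cos φ cos λ, y = cos φ sin λ, z = sin φ).
The central angle between the endpoints is δ = arccos(p₁·p₂) ≈ 2.099 rad (120.3°).
Interpolate at f = 1/2 with slerp weights a = sin((1−f)δ)/sin δ ≈ 1.004, b = sin(fδ)/sin δ ≈ 1.004.
p = a·p₁ + b·p₂ ≈ (-0.243, 0.348, -0.905); φ = arcsin(p_z) ≈ -64.89°, λ = atan2(p_y, p_x) ≈ 125.00°.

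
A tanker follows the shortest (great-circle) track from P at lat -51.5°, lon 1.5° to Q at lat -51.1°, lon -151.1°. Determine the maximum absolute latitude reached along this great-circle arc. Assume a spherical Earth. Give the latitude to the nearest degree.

≈ -79°

The great circle lies in the plane with unit normal n̂ = (p₁ × p₂)/|p₁ × p₂|.
Here n̂_z ≈ -0.186; the vertex latitude is φ_max = arccos|n̂_z| ≈ 79.3°.
Check via Clairaut: cos φ_max = |cos φ₁| · sin C = cos(51.5°)·sin(162.6°) ≈ 0.186, again giving ≈ 79.3°.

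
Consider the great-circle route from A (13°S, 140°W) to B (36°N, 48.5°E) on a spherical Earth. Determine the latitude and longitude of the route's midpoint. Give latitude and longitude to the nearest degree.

≈ (60°N, 174°W)

Convert each endpoint to a unit vector on the sphere (x = cos φ cos λ, y = cos φ sin λ, z = sin φ).
The central angle between the endpoints is δ = arccos(p₁·p₂) ≈ 2.719 rad (155.8°).
Interpolate at f = 1/2 with slerp weights a = sin((1−f)δ)/sin δ ≈ 2.382, b = sin(fδ)/sin δ ≈ 2.382.
p = a·p₁ + b·p₂ ≈ (-0.501, -0.049, 0.864); φ = arcsin(p_z) ≈ 59.78°, λ = atan2(p_y, p_x) ≈ -174.46°.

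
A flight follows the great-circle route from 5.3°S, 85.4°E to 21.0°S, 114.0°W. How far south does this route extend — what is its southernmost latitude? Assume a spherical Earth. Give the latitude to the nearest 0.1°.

The great circle lies in the plane with unit normal n̂ = (p₁ × p₂)/|p₁ × p₂|.
Here n̂_z ≈ +0.575; the vertex latitude is φ_max = arccos|n̂_z| ≈ 54.9°.
Check via Clairaut: cos φ_max = |cos φ₁| · sin C = cos(5.3°)·sin(144.7°) ≈ 0.575, again giving ≈ 54.9°.

≈ 54.9°S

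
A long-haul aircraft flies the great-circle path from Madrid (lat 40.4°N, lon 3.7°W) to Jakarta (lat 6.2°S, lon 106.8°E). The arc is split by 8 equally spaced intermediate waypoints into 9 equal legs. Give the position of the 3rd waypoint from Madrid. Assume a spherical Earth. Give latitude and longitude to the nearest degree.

≈ lat 36°N, lon 43°E

From cos δ = sin φ₁ sin φ₂ + cos φ₁ cos φ₂ cos Δλ, the central angle is δ ≈ 1.913 rad (109.6°).
Interpolate at f = 3/9 with slerp weights a = sin((1−f)δ)/sin δ ≈ 1.015, b = sin(fδ)/sin δ ≈ 0.632.
p = a·p₁ + b·p₂ ≈ (0.590, 0.551, 0.590); φ = arcsin(p_z) ≈ 36.14°, λ = atan2(p_y, p_x) ≈ 43.06°.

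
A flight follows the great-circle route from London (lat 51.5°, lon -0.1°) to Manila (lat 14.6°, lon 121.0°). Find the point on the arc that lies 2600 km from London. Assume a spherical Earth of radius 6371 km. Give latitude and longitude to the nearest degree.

≈ lat 59°, lon 40°

Write both endpoints as unit vectors p₁, p₂ with components (cos φ cos λ, cos φ sin λ, sin φ).
The central angle between the endpoints is δ = arccos(p₁·p₂) ≈ 1.685 rad (96.5°). The total great-circle distance is δ·R ≈ 1.685 × 6371 ≈ 10735 km, so the target fraction is f = 2600/10735 ≈ 0.242.
Interpolate at f ≈ 0.242 with slerp weights a = sin((1−f)δ)/sin δ ≈ 0.963, b = sin(fδ)/sin δ ≈ 0.399.
p = a·p₁ + b·p₂ ≈ (0.401, 0.330, 0.855); φ = arcsin(p_z) ≈ 58.72°, λ = atan2(p_y, p_x) ≈ 39.51°.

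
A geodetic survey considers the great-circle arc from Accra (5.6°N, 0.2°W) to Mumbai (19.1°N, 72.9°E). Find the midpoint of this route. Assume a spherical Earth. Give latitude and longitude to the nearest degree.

Write both endpoints as unit vectors p₁, p₂ with components (cos φ cos λ, cos φ sin λ, sin φ).
The central angle between the endpoints is δ = arccos(p₁·p₂) ≈ 1.261 rad (72.2°).
Interpolate at f = 1/2 with slerp weights a = sin((1−f)δ)/sin δ ≈ 0.619, b = sin(fδ)/sin δ ≈ 0.619.
p = a·p₁ + b·p₂ ≈ (0.788, 0.557, 0.263); φ = arcsin(p_z) ≈ 15.24°, λ = atan2(p_y, p_x) ≈ 35.25°.

≈ 15°N, 35°E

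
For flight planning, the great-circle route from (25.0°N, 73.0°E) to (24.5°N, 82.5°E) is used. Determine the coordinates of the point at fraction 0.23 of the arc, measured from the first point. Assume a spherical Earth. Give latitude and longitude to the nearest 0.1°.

Write both endpoints as unit vectors p₁, p₂ with components (cos φ cos λ, cos φ sin λ, sin φ).
The central angle between the endpoints is δ = arccos(p₁·p₂) ≈ 0.151 rad (8.6°).
Interpolate at f = 0.23 with slerp weights a = sin((1−f)δ)/sin δ ≈ 0.771, b = sin(fδ)/sin δ ≈ 0.231.
p = a·p₁ + b·p₂ ≈ (0.232, 0.877, 0.422); φ = arcsin(p_z) ≈ 24.94°, λ = atan2(p_y, p_x) ≈ 75.19°.

≈ (24.9°N, 75.2°E)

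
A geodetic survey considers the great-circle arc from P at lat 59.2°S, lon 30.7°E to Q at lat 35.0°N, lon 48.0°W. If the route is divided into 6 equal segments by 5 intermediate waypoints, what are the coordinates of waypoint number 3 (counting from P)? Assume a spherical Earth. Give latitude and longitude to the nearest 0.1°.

≈ lat 15.2°S, lon 19.4°W

The haversine formula gives a central angle δ ≈ 1.994 rad (114.2°) between the endpoints.
Interpolate at f = 3/6 with slerp weights a = sin((1−f)δ)/sin δ ≈ 0.921, b = sin(fδ)/sin δ ≈ 0.921.
p = a·p₁ + b·p₂ ≈ (0.910, -0.320, -0.263); φ = arcsin(p_z) ≈ -15.24°, λ = atan2(p_y, p_x) ≈ -19.36°.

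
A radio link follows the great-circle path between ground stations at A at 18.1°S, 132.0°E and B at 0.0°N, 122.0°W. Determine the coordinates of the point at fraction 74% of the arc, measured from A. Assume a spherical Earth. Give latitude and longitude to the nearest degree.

From cos δ = sin φ₁ sin φ₂ + cos φ₁ cos φ₂ cos Δλ, the central angle is δ ≈ 1.836 rad (105.2°).
Interpolate at f = 0.74 with slerp weights a = sin((1−f)δ)/sin δ ≈ 0.476, b = sin(fδ)/sin δ ≈ 1.013.
p = a·p₁ + b·p₂ ≈ (-0.840, -0.523, -0.148); φ = arcsin(p_z) ≈ -8.50°, λ = atan2(p_y, p_x) ≈ -148.09°.

≈ 9°S, 148°W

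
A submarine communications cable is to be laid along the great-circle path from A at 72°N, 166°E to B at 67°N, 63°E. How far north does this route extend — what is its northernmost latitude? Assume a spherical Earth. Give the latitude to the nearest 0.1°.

The great circle lies in the plane with unit normal n̂ = (p₁ × p₂)/|p₁ × p₂|.
Here n̂_z ≈ -0.222; the vertex latitude is φ_max = arccos|n̂_z| ≈ 77.2°.
Check via Clairaut: cos φ_max = |cos φ₁| · sin C = cos(72.0°)·sin(46.0°) ≈ 0.222, again giving ≈ 77.2°.

≈ 77.2°N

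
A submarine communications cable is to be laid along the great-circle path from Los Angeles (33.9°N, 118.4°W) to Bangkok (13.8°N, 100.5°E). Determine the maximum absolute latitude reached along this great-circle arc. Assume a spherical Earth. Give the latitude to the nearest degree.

≈ 54°N

The great circle lies in the plane with unit normal n̂ = (p₁ × p₂)/|p₁ × p₂|.
Here n̂_z ≈ -0.582; the vertex latitude is φ_max = arccos|n̂_z| ≈ 54.4°.
Check via Clairaut: cos φ_max = |cos φ₁| · sin C = cos(33.9°)·sin(44.5°) ≈ 0.582, again giving ≈ 54.4°.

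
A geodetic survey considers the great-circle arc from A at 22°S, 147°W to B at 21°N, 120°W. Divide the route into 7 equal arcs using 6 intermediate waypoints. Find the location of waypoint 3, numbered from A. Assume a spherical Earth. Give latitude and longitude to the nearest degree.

Convert each endpoint to a unit vector on the sphere (x = cos φ cos λ, y = cos φ sin λ, z = sin φ).
The central angle between the endpoints is δ = arccos(p₁·p₂) ≈ 0.880 rad (50.4°).
Interpolate at f = 3/7 with slerp weights a = sin((1−f)δ)/sin δ ≈ 0.625, b = sin(fδ)/sin δ ≈ 0.478.
p = a·p₁ + b·p₂ ≈ (-0.709, -0.702, -0.063); φ = arcsin(p_z) ≈ -3.61°, λ = atan2(p_y, p_x) ≈ -135.29°.

≈ 4°S, 135°W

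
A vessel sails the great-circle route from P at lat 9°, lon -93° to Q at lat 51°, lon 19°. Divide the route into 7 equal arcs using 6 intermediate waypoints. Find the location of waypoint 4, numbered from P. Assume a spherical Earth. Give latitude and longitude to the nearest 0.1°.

The haversine formula gives a central angle δ ≈ 1.682 rad (96.4°) between the endpoints.
Interpolate at f = 4/7 with slerp weights a = sin((1−f)δ)/sin δ ≈ 0.664, b = sin(fδ)/sin δ ≈ 0.825.
p = a·p₁ + b·p₂ ≈ (0.457, -0.486, 0.745); φ = arcsin(p_z) ≈ 48.17°, λ = atan2(p_y, p_x) ≈ -46.79°.

≈ lat 48.2°, lon -46.8°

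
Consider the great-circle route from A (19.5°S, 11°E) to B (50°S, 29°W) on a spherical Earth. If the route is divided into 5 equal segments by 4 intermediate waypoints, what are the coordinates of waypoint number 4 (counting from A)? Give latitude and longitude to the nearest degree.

≈ (45°S, 18°W)

Write both endpoints as unit vectors p₁, p₂ with components (cos φ cos λ, cos φ sin λ, sin φ).
The central angle between the endpoints is δ = arccos(p₁·p₂) ≈ 0.767 rad (44.0°).
Interpolate at f = 4/5 with slerp weights a = sin((1−f)δ)/sin δ ≈ 0.220, b = sin(fδ)/sin δ ≈ 0.830.
p = a·p₁ + b·p₂ ≈ (0.670, -0.219, -0.709); φ = arcsin(p_z) ≈ -45.16°, λ = atan2(p_y, p_x) ≈ -18.09°.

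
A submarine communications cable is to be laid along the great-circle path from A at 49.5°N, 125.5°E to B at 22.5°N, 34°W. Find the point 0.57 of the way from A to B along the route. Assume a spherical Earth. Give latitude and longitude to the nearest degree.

≈ 65°N, 10°W

From cos δ = sin φ₁ sin φ₂ + cos φ₁ cos φ₂ cos Δλ, the central angle is δ ≈ 1.845 rad (105.7°).
Interpolate at f = 0.57 with slerp weights a = sin((1−f)δ)/sin δ ≈ 0.740, b = sin(fδ)/sin δ ≈ 0.902.
p = a·p₁ + b·p₂ ≈ (0.412, -0.075, 0.908); φ = arcsin(p_z) ≈ 65.27°, λ = atan2(p_y, p_x) ≈ -10.26°.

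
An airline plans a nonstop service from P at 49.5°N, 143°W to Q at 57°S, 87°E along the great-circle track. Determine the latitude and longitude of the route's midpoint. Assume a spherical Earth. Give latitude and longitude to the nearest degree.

From cos δ = sin φ₁ sin φ₂ + cos φ₁ cos φ₂ cos Δλ, the central angle is δ ≈ 2.616 rad (149.9°).
Interpolate at f = 1/2 with slerp weights a = sin((1−f)δ)/sin δ ≈ 1.925, b = sin(fδ)/sin δ ≈ 1.925.
p = a·p₁ + b·p₂ ≈ (-0.944, 0.295, -0.151); φ = arcsin(p_z) ≈ -8.67°, λ = atan2(p_y, p_x) ≈ 162.66°.

≈ 9°S, 163°E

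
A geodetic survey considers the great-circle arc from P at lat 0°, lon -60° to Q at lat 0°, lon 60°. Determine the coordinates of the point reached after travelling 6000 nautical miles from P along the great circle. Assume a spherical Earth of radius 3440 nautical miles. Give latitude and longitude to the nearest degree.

≈ lat 0°, lon 40°

Convert each endpoint to a unit vector on the sphere (x = cos φ cos λ, y = cos φ sin λ, z = sin φ).
The central angle between the endpoints is δ = arccos(p₁·p₂) ≈ 2.094 rad (120.0°). The total great-circle distance is δ·R ≈ 2.094 × 3440 ≈ 7205 nmi, so the target fraction is f = 6000/7205 ≈ 0.833.
Interpolate at f ≈ 0.833 with slerp weights a = sin((1−f)δ)/sin δ ≈ 0.396, b = sin(fδ)/sin δ ≈ 1.137.
p = a·p₁ + b·p₂ ≈ (0.767, 0.642, 0.000); φ = arcsin(p_z) ≈ 0.00°, λ = atan2(p_y, p_x) ≈ 39.93°.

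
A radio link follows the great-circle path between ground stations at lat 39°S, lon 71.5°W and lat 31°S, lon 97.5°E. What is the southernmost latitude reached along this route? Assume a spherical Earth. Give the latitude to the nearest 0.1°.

≈ 82.3°S

The great circle lies in the plane with unit normal n̂ = (p₁ × p₂)/|p₁ × p₂|.
Here n̂_z ≈ +0.135; the vertex latitude is φ_max = arccos|n̂_z| ≈ 82.3°.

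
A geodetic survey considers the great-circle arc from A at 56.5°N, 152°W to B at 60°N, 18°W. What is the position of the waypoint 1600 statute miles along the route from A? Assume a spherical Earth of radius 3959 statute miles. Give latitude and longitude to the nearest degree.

≈ 74°N, 114°W

The haversine formula gives a central angle δ ≈ 1.012 rad (58.0°) between the endpoints. The total great-circle distance is δ·R ≈ 1.012 × 3959 ≈ 4005 mi, so the target fraction is f = 1600/4005 ≈ 0.399.
Interpolate at f ≈ 0.399 with slerp weights a = sin((1−f)δ)/sin δ ≈ 0.673, b = sin(fδ)/sin δ ≈ 0.464.
p = a·p₁ + b·p₂ ≈ (-0.108, -0.246, 0.963); φ = arcsin(p_z) ≈ 74.42°, λ = atan2(p_y, p_x) ≈ -113.61°.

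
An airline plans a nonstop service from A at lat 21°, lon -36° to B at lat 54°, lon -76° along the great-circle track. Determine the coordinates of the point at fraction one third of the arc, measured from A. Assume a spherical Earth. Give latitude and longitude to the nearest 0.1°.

Write both endpoints as unit vectors p₁, p₂ with components (cos φ cos λ, cos φ sin λ, sin φ).
The central angle between the endpoints is δ = arccos(p₁·p₂) ≈ 0.781 rad (44.7°).
Interpolate at f = 1/3 with slerp weights a = sin((1−f)δ)/sin δ ≈ 0.707, b = sin(fδ)/sin δ ≈ 0.366.
p = a·p₁ + b·p₂ ≈ (0.586, -0.596, 0.549); φ = arcsin(p_z) ≈ 33.30°, λ = atan2(p_y, p_x) ≈ -45.51°.

≈ lat 33.3°, lon -45.5°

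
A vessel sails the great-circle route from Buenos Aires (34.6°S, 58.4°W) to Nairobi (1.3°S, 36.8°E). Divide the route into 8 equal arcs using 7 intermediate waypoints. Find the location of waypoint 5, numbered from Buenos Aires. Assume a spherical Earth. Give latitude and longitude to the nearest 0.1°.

The haversine formula gives a central angle δ ≈ 1.633 rad (93.5°) between the endpoints.
Interpolate at f = 5/8 with slerp weights a = sin((1−f)δ)/sin δ ≈ 0.576, b = sin(fδ)/sin δ ≈ 0.854.
p = a·p₁ + b·p₂ ≈ (0.932, 0.108, -0.346); φ = arcsin(p_z) ≈ -20.26°, λ = atan2(p_y, p_x) ≈ 6.59°.

≈ 20.3°S, 6.6°E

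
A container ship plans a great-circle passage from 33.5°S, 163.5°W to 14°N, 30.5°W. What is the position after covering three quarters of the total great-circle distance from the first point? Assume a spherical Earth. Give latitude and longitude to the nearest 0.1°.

Convert each endpoint to a unit vector on the sphere (x = cos φ cos λ, y = cos φ sin λ, z = sin φ).
The central angle between the endpoints is δ = arccos(p₁·p₂) ≈ 2.326 rad (133.3°).
Interpolate at f = 3/4 with slerp weights a = sin((1−f)δ)/sin δ ≈ 0.754, b = sin(fδ)/sin δ ≈ 1.353.
p = a·p₁ + b·p₂ ≈ (0.528, -0.845, -0.089); φ = arcsin(p_z) ≈ -5.11°, λ = atan2(p_y, p_x) ≈ -58.00°.

≈ 5.1°S, 58.0°W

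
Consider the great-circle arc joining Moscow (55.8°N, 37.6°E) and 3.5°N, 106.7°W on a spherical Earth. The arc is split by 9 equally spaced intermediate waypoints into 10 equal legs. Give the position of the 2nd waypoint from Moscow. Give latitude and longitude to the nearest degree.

From cos δ = sin φ₁ sin φ₂ + cos φ₁ cos φ₂ cos Δλ, the central angle is δ ≈ 1.988 rad (113.9°).
Interpolate at f = 2/10 with slerp weights a = sin((1−f)δ)/sin δ ≈ 1.094, b = sin(fδ)/sin δ ≈ 0.423.
p = a·p₁ + b·p₂ ≈ (0.366, -0.030, 0.930); φ = arcsin(p_z) ≈ 68.48°, λ = atan2(p_y, p_x) ≈ -4.67°.

≈ 68°N, 5°W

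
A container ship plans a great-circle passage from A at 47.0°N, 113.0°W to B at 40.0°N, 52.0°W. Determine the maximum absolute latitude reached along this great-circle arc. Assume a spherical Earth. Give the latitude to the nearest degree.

≈ 49°N

The great circle lies in the plane with unit normal n̂ = (p₁ × p₂)/|p₁ × p₂|.
Here n̂_z ≈ +0.662; the vertex latitude is φ_max = arccos|n̂_z| ≈ 48.6°.
Check via Clairaut: cos φ_max = |cos φ₁| · sin C = cos(47.0°)·sin(76.0°) ≈ 0.662, again giving ≈ 48.6°.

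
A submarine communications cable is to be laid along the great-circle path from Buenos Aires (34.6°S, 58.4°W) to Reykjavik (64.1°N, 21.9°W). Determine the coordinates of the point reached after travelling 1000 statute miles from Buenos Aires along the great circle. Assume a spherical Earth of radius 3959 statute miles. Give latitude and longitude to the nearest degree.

≈ 21°S, 54°W

Convert each endpoint to a unit vector on the sphere (x = cos φ cos λ, y = cos φ sin λ, z = sin φ).
The central angle between the endpoints is δ = arccos(p₁·p₂) ≈ 1.794 rad (102.8°). The total great-circle distance is δ·R ≈ 1.794 × 3959 ≈ 7104 mi, so the target fraction is f = 1000/7104 ≈ 0.141.
Interpolate at f ≈ 0.141 with slerp weights a = sin((1−f)δ)/sin δ ≈ 1.025, b = sin(fδ)/sin δ ≈ 0.256.
p = a·p₁ + b·p₂ ≈ (0.546, -0.760, -0.352); φ = arcsin(p_z) ≈ -20.58°, λ = atan2(p_y, p_x) ≈ -54.32°.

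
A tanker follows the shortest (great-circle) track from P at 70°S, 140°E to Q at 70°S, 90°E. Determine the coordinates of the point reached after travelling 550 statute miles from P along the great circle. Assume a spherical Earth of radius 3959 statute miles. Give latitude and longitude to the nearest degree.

Convert each endpoint to a unit vector on the sphere (x = cos φ cos λ, y = cos φ sin λ, z = sin φ).
The central angle between the endpoints is δ = arccos(p₁·p₂) ≈ 0.290 rad (16.6°). The total great-circle distance is δ·R ≈ 0.290 × 3959 ≈ 1149 mi, so the target fraction is f = 550/1149 ≈ 0.479.
Interpolate at f ≈ 0.479 with slerp weights a = sin((1−f)δ)/sin δ ≈ 0.526, b = sin(fδ)/sin δ ≈ 0.484.
p = a·p₁ + b·p₂ ≈ (-0.138, 0.281, -0.950); φ = arcsin(p_z) ≈ -71.74°, λ = atan2(p_y, p_x) ≈ 116.12°.

≈ 72°S, 116°E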